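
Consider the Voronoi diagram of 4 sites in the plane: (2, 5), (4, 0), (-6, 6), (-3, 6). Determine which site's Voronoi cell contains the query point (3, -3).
Nearest site = (4, 0)

The Voronoi cell of site s contains exactly those query points closer to s than to any other site. Compute squared distances from q = (3, -3) to each site:
  (4 − 3)² + (0 − -3)² = 10
  (2 − 3)² + (5 − -3)² = 65
  (-3 − 3)² + (6 − -3)² = 117
  (-6 − 3)² + (6 − -3)² = 162
Minimum is attained by (4, 0), so q lies in its Voronoi cell.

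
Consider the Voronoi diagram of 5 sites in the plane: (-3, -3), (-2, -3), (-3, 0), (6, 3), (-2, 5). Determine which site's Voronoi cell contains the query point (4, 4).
Nearest site = (6, 3)

The Voronoi cell of site s contains exactly those query points closer to s than to any other site. Compute squared distances from q = (4, 4) to each site:
  (6 − 4)² + (3 − 4)² = 5
  (-2 − 4)² + (5 − 4)² = 37
  (-3 − 4)² + (0 − 4)² = 65
  (-2 − 4)² + (-3 − 4)² = 85
  (-3 − 4)² + (-3 − 4)² = 98
Minimum is attained by (6, 3), so q lies in its Voronoi cell.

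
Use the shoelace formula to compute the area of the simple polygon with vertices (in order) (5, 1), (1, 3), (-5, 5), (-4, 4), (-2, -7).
Area = 103/2

Shoelace formula: Area = (1/2) |Σ_i (x_i · y_{i+1} − x_{i+1} · y_i)| (indices mod n). Compute each cross term:
  (5)(3) − (1)(1) = 14
  (1)(5) − (-5)(3) = 20
  (-5)(4) − (-4)(5) = 0
  (-4)(-7) − (-2)(4) = 36
  (-2)(1) − (5)(-7) = 33
Sum = 103, so (signed) Area = 103/2 = 103/2, |Area| = 103/2.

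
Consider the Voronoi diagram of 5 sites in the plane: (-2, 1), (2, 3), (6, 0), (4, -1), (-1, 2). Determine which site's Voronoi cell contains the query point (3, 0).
Nearest site = (4, -1)

The Voronoi cell of site s contains exactly those query points closer to s than to any other site. Compute squared distances from q = (3, 0) to each site:
  (4 − 3)² + (-1 − 0)² = 2
  (6 − 3)² + (0 − 0)² = 9
  (2 − 3)² + (3 − 0)² = 10
  (-1 − 3)² + (2 − 0)² = 20
  (-2 − 3)² + (1 − 0)² = 26
Minimum is attained by (4, -1), so q lies in its Voronoi cell.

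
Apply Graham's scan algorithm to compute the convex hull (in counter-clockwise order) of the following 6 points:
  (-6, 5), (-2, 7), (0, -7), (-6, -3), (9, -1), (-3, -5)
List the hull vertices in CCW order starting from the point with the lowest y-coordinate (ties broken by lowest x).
Hull (CCW) = [(0, -7), (9, -1), (-2, 7), (-6, 5), (-6, -3)]

Graham scan procedure:
  1. Find the pivot p₀ = point with lowest y (tie → lowest x): (0, -7).
  2. Sort the remaining points by polar angle around p₀.
  3. Walk through sorted points, maintaining a stack; pop the top while the last three entries make a non-left turn (cross product ≤ 0).
  4. Final stack is the convex hull in CCW order: (0, -7), (9, -1), (-2, 7), (-6, 5), (-6, -3).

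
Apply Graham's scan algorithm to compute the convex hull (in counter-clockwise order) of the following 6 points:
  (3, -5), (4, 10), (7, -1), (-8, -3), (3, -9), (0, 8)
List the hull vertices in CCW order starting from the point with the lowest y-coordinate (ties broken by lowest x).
Hull (CCW) = [(3, -9), (7, -1), (4, 10), (0, 8), (-8, -3)]

Graham scan procedure:
  1. Find the pivot p₀ = point with lowest y (tie → lowest x): (3, -9).
  2. Sort the remaining points by polar angle around p₀.
  3. Walk through sorted points, maintaining a stack; pop the top while the last three entries make a non-left turn (cross product ≤ 0).
  4. Final stack is the convex hull in CCW order: (3, -9), (7, -1), (4, 10), (0, 8), (-8, -3).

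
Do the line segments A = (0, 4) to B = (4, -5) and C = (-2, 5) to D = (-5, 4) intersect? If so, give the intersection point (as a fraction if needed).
No (intersection of containing lines falls outside at least one segment)

Parametrize and solve: t = -5/31, s = -14/31. At least one of these is outside [0, 1], so the segments do not intersect.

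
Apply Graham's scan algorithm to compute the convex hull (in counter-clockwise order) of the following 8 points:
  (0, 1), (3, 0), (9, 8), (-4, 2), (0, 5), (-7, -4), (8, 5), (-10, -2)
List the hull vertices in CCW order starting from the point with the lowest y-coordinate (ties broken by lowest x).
Hull (CCW) = [(-7, -4), (3, 0), (8, 5), (9, 8), (0, 5), (-10, -2)]

Graham scan procedure:
  1. Find the pivot p₀ = point with lowest y (tie → lowest x): (-7, -4).
  2. Sort the remaining points by polar angle around p₀.
  3. Walk through sorted points, maintaining a stack; pop the top while the last three entries make a non-left turn (cross product ≤ 0).
  4. Final stack is the convex hull in CCW order: (-7, -4), (3, 0), (8, 5), (9, 8), (0, 5), (-10, -2).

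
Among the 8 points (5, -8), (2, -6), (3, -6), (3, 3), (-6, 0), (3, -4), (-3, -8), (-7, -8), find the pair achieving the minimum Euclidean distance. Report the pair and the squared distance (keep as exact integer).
Pair = ((2, -6), (3, -6)); squared distance = 1

Compute all C(8, 2) = 28 pairwise squared distances (x_i − x_j)² + (y_i − y_j)². The minimum is 1, attained by the pair ((2, -6), (3, -6)).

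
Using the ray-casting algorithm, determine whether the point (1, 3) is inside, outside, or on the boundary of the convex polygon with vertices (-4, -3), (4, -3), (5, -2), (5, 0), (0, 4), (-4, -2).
The point (1, 3) lies strictly inside the polygon

Cast a horizontal ray to the right from the query point and count how many polygon edges it crosses (each edge strictly once or zero times, handled with the usual half-open convention). 
Parity of crossings → odd ⇒ inside.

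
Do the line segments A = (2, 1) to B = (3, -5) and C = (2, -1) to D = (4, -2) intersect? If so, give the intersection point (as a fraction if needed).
Yes; intersection at (26/11, -13/11) (t = 4/11 on AB, s = 2/11 on CD)

Parametrize AB as A + t(B − A) = (2 + 1 t, 1 + -6 t) and CD as C + s(D − C) = (2 + 2 s, -1 + -1 s). Solve the linear system for (t, s). Determinant = -11 ≠ 0, so a unique intersection of the containing lines exists. Solution: t = 4/11, s = 2/11 — both in [0, 1], so the segments cross. Intersection point: (26/11, -13/11).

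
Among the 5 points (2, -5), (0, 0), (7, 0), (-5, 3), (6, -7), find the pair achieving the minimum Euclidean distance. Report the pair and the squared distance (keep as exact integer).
Pair = ((2, -5), (6, -7)); squared distance = 20

Compute all C(5, 2) = 10 pairwise squared distances (x_i − x_j)² + (y_i − y_j)². The minimum is 20, attained by the pair ((2, -5), (6, -7)).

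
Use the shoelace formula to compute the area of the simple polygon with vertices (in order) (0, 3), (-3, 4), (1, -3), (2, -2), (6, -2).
Area = 22

Shoelace formula: Area = (1/2) |Σ_i (x_i · y_{i+1} − x_{i+1} · y_i)| (indices mod n). Compute each cross term:
  (0)(4) − (-3)(3) = 9
  (-3)(-3) − (1)(4) = 5
  (1)(-2) − (2)(-3) = 4
  (2)(-2) − (6)(-2) = 8
  (6)(3) − (0)(-2) = 18
Sum = 44, so (signed) Area = 44/2 = 22, |Area| = 22.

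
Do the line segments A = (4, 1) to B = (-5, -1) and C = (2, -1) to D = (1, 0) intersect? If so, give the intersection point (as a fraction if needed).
No (intersection of containing lines falls outside at least one segment)

Parametrize and solve: t = 4/11, s = 14/11. At least one of these is outside [0, 1], so the segments do not intersect.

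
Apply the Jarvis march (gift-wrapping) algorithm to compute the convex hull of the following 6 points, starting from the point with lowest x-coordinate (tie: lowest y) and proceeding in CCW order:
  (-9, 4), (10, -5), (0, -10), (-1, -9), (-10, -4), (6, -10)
Hull (CCW) = [(-10, -4), (0, -10), (6, -10), (10, -5), (-9, 4)]

Jarvis march: at each step, from the current hull vertex p, select the next vertex q as the point such that every other point lies strictly to the left of (or on) the directed line p → q. (Equivalently: for every other point r, the cross product (q − p) × (r − p) ≥ 0.)
Starting point (lowest x, tie lowest y): (-10, -4). Wrap until returning to start. Resulting hull: (-10, -4), (0, -10), (6, -10), (10, -5), (-9, 4).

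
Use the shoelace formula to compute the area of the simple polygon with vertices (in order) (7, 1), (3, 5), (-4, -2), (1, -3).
Area = 41

Shoelace formula: Area = (1/2) |Σ_i (x_i · y_{i+1} − x_{i+1} · y_i)| (indices mod n). Compute each cross term:
  (7)(5) − (3)(1) = 32
  (3)(-2) − (-4)(5) = 14
  (-4)(-3) − (1)(-2) = 14
  (1)(1) − (7)(-3) = 22
Sum = 82, so (signed) Area = 82/2 = 41, |Area| = 41.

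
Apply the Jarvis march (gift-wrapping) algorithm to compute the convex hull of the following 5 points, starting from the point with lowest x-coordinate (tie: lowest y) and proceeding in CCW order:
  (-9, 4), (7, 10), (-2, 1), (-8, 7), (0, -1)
Hull (CCW) = [(-9, 4), (0, -1), (7, 10), (-8, 7)]

Jarvis march: at each step, from the current hull vertex p, select the next vertex q as the point such that every other point lies strictly to the left of (or on) the directed line p → q. (Equivalently: for every other point r, the cross product (q − p) × (r − p) ≥ 0.)
Starting point (lowest x, tie lowest y): (-9, 4). Wrap until returning to start. Resulting hull: (-9, 4), (0, -1), (7, 10), (-8, 7).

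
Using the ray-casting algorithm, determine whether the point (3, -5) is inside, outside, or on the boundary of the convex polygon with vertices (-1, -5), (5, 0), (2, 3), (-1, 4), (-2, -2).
The point (3, -5) lies strictly outside the polygon

Cast a horizontal ray to the right from the query point and count how many polygon edges it crosses (each edge strictly once or zero times, handled with the usual half-open convention). 
Parity of crossings → even ⇒ outside.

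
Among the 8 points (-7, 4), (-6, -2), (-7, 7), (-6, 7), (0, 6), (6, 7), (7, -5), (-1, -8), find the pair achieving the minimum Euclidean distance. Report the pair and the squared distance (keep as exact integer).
Pair = ((-7, 7), (-6, 7)); squared distance = 1

Compute all C(8, 2) = 28 pairwise squared distances (x_i − x_j)² + (y_i − y_j)². The minimum is 1, attained by the pair ((-7, 7), (-6, 7)).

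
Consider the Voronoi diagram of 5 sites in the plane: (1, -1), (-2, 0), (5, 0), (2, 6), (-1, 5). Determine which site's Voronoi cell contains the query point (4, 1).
Nearest site = (5, 0)

The Voronoi cell of site s contains exactly those query points closer to s than to any other site. Compute squared distances from q = (4, 1) to each site:
  (5 − 4)² + (0 − 1)² = 2
  (1 − 4)² + (-1 − 1)² = 13
  (2 − 4)² + (6 − 1)² = 29
  (-2 − 4)² + (0 − 1)² = 37
  (-1 − 4)² + (5 − 1)² = 41
Minimum is attained by (5, 0), so q lies in its Voronoi cell.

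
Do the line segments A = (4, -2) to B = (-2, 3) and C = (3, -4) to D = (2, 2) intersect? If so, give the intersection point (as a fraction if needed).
Yes; intersection at (76/31, -22/31) (t = 8/31 on AB, s = 17/31 on CD)

Parametrize AB as A + t(B − A) = (4 + -6 t, -2 + 5 t) and CD as C + s(D − C) = (3 + -1 s, -4 + 6 s). Solve the linear system for (t, s). Determinant = 31 ≠ 0, so a unique intersection of the containing lines exists. Solution: t = 8/31, s = 17/31 — both in [0, 1], so the segments cross. Intersection point: (76/31, -22/31).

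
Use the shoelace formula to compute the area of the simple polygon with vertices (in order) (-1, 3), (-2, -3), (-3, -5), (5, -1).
Area = 26

Shoelace formula: Area = (1/2) |Σ_i (x_i · y_{i+1} − x_{i+1} · y_i)| (indices mod n). Compute each cross term:
  (-1)(-3) − (-2)(3) = 9
  (-2)(-5) − (-3)(-3) = 1
  (-3)(-1) − (5)(-5) = 28
  (5)(3) − (-1)(-1) = 14
Sum = 52, so (signed) Area = 52/2 = 26, |Area| = 26.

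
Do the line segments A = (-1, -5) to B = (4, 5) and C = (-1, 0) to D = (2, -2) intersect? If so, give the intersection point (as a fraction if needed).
Yes; intersection at (7/8, -5/4) (t = 3/8 on AB, s = 5/8 on CD)

Parametrize AB as A + t(B − A) = (-1 + 5 t, -5 + 10 t) and CD as C + s(D − C) = (-1 + 3 s, 0 + -2 s). Solve the linear system for (t, s). Determinant = 40 ≠ 0, so a unique intersection of the containing lines exists. Solution: t = 3/8, s = 5/8 — both in [0, 1], so the segments cross. Intersection point: (7/8, -5/4).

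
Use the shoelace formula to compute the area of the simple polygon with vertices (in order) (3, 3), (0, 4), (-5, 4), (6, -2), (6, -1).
Area = 45/2

Shoelace formula: Area = (1/2) |Σ_i (x_i · y_{i+1} − x_{i+1} · y_i)| (indices mod n). Compute each cross term:
  (3)(4) − (0)(3) = 12
  (0)(4) − (-5)(4) = 20
  (-5)(-2) − (6)(4) = -14
  (6)(-1) − (6)(-2) = 6
  (6)(3) − (3)(-1) = 21
Sum = 45, so (signed) Area = 45/2 = 45/2, |Area| = 45/2.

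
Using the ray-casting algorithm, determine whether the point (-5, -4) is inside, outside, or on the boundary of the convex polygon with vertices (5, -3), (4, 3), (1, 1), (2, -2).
The point (-5, -4) lies strictly outside the polygon

Cast a horizontal ray to the right from the query point and count how many polygon edges it crosses (each edge strictly once or zero times, handled with the usual half-open convention). 
Parity of crossings → even ⇒ outside.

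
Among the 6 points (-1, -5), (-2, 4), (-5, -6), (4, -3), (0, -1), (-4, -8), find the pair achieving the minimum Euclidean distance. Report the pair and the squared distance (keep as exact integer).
Pair = ((-5, -6), (-4, -8)); squared distance = 5

Compute all C(6, 2) = 15 pairwise squared distances (x_i − x_j)² + (y_i − y_j)². The minimum is 5, attained by the pair ((-5, -6), (-4, -8)).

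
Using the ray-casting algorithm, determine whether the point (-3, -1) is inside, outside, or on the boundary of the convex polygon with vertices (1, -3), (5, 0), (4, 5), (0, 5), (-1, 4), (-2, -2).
The point (-3, -1) lies strictly outside the polygon

Cast a horizontal ray to the right from the query point and count how many polygon edges it crosses (each edge strictly once or zero times, handled with the usual half-open convention). 
Parity of crossings → even ⇒ outside.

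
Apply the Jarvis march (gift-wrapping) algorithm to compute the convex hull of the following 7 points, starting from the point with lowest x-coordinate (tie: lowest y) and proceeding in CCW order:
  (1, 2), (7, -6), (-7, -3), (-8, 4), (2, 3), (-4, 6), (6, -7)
Hull (CCW) = [(-8, 4), (-7, -3), (6, -7), (7, -6), (2, 3), (-4, 6)]

Jarvis march: at each step, from the current hull vertex p, select the next vertex q as the point such that every other point lies strictly to the left of (or on) the directed line p → q. (Equivalently: for every other point r, the cross product (q − p) × (r − p) ≥ 0.)
Starting point (lowest x, tie lowest y): (-8, 4). Wrap until returning to start. Resulting hull: (-8, 4), (-7, -3), (6, -7), (7, -6), (2, 3), (-4, 6).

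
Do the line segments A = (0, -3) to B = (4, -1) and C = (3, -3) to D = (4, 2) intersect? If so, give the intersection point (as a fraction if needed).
Yes; intersection at (10/3, -4/3) (t = 5/6 on AB, s = 1/3 on CD)

Parametrize AB as A + t(B − A) = (0 + 4 t, -3 + 2 t) and CD as C + s(D − C) = (3 + 1 s, -3 + 5 s). Solve the linear system for (t, s). Determinant = -18 ≠ 0, so a unique intersection of the containing lines exists. Solution: t = 5/6, s = 1/3 — both in [0, 1], so the segments cross. Intersection point: (10/3, -4/3).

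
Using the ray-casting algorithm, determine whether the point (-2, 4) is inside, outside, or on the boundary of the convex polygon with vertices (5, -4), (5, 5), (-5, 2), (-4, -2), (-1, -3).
The point (-2, 4) lies strictly outside the polygon

Cast a horizontal ray to the right from the query point and count how many polygon edges it crosses (each edge strictly once or zero times, handled with the usual half-open convention). 
Parity of crossings → even ⇒ outside.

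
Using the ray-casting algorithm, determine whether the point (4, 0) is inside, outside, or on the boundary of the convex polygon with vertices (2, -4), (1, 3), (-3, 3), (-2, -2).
The point (4, 0) lies strictly outside the polygon

Cast a horizontal ray to the right from the query point and count how many polygon edges it crosses (each edge strictly once or zero times, handled with the usual half-open convention). 
Parity of crossings → even ⇒ outside.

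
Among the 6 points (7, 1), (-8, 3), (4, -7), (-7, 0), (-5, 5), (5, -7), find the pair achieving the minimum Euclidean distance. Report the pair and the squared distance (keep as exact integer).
Pair = ((4, -7), (5, -7)); squared distance = 1

Compute all C(6, 2) = 15 pairwise squared distances (x_i − x_j)² + (y_i − y_j)². The minimum is 1, attained by the pair ((4, -7), (5, -7)).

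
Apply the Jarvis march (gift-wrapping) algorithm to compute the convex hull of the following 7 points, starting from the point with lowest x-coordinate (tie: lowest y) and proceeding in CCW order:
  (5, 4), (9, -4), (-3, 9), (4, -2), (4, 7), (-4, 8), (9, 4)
Hull (CCW) = [(-4, 8), (4, -2), (9, -4), (9, 4), (4, 7), (-3, 9)]

Jarvis march: at each step, from the current hull vertex p, select the next vertex q as the point such that every other point lies strictly to the left of (or on) the directed line p → q. (Equivalently: for every other point r, the cross product (q − p) × (r − p) ≥ 0.)
Starting point (lowest x, tie lowest y): (-4, 8). Wrap until returning to start. Resulting hull: (-4, 8), (4, -2), (9, -4), (9, 4), (4, 7), (-3, 9).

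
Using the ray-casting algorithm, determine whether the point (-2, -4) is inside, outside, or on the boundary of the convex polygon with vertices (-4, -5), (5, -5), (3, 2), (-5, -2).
The point (-2, -4) lies strictly inside the polygon

Cast a horizontal ray to the right from the query point and count how many polygon edges it crosses (each edge strictly once or zero times, handled with the usual half-open convention). 
Parity of crossings → odd ⇒ inside.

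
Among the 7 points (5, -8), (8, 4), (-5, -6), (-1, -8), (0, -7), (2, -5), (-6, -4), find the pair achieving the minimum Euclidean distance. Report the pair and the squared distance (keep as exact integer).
Pair = ((-1, -8), (0, -7)); squared distance = 2

Compute all C(7, 2) = 21 pairwise squared distances (x_i − x_j)² + (y_i − y_j)². The minimum is 2, attained by the pair ((-1, -8), (0, -7)).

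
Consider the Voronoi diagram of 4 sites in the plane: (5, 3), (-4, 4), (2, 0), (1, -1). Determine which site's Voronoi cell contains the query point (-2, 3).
Nearest site = (-4, 4)

The Voronoi cell of site s contains exactly those query points closer to s than to any other site. Compute squared distances from q = (-2, 3) to each site:
  (-4 − -2)² + (4 − 3)² = 5
  (1 − -2)² + (-1 − 3)² = 25
  (2 − -2)² + (0 − 3)² = 25
  (5 − -2)² + (3 − 3)² = 49
Minimum is attained by (-4, 4), so q lies in its Voronoi cell.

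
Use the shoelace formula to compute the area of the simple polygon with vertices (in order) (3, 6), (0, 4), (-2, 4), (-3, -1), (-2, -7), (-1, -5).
Area = 65/2

Shoelace formula: Area = (1/2) |Σ_i (x_i · y_{i+1} − x_{i+1} · y_i)| (indices mod n). Compute each cross term:
  (3)(4) − (0)(6) = 12
  (0)(4) − (-2)(4) = 8
  (-2)(-1) − (-3)(4) = 14
  (-3)(-7) − (-2)(-1) = 19
  (-2)(-5) − (-1)(-7) = 3
  (-1)(6) − (3)(-5) = 9
Sum = 65, so (signed) Area = 65/2 = 65/2, |Area| = 65/2.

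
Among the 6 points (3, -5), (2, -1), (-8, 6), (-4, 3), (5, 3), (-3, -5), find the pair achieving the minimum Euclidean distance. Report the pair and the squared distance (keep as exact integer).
Pair = ((3, -5), (2, -1)); squared distance = 17

Compute all C(6, 2) = 15 pairwise squared distances (x_i − x_j)² + (y_i − y_j)². The minimum is 17, attained by the pair ((3, -5), (2, -1)).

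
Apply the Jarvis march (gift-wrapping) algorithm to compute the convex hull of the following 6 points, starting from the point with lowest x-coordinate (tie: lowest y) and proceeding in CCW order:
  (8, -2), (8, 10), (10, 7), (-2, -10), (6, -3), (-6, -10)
Hull (CCW) = [(-6, -10), (-2, -10), (8, -2), (10, 7), (8, 10)]

Jarvis march: at each step, from the current hull vertex p, select the next vertex q as the point such that every other point lies strictly to the left of (or on) the directed line p → q. (Equivalently: for every other point r, the cross product (q − p) × (r − p) ≥ 0.)
Starting point (lowest x, tie lowest y): (-6, -10). Wrap until returning to start. Resulting hull: (-6, -10), (-2, -10), (8, -2), (10, 7), (8, 10).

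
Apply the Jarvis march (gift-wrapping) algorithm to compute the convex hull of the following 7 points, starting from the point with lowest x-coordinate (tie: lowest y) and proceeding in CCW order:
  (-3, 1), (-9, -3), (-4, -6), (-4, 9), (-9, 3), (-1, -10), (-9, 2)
Hull (CCW) = [(-9, -3), (-1, -10), (-4, 9), (-9, 3)]

Jarvis march: at each step, from the current hull vertex p, select the next vertex q as the point such that every other point lies strictly to the left of (or on) the directed line p → q. (Equivalently: for every other point r, the cross product (q − p) × (r − p) ≥ 0.)
Starting point (lowest x, tie lowest y): (-9, -3). Wrap until returning to start. Resulting hull: (-9, -3), (-1, -10), (-4, 9), (-9, 3).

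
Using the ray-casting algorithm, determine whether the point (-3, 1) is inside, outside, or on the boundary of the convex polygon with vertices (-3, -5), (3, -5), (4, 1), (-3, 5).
The point (-3, 1) lies on the polygon boundary

Boundary check: the query satisfies the collinearity and bounding-box conditions for some polygon edge, so it lies exactly on the boundary.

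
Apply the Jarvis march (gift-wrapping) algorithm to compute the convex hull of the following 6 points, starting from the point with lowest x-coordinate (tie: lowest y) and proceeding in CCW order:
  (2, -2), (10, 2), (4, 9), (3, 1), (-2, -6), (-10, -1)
Hull (CCW) = [(-10, -1), (-2, -6), (10, 2), (4, 9)]

Jarvis march: at each step, from the current hull vertex p, select the next vertex q as the point such that every other point lies strictly to the left of (or on) the directed line p → q. (Equivalently: for every other point r, the cross product (q − p) × (r − p) ≥ 0.)
Starting point (lowest x, tie lowest y): (-10, -1). Wrap until returning to start. Resulting hull: (-10, -1), (-2, -6), (10, 2), (4, 9).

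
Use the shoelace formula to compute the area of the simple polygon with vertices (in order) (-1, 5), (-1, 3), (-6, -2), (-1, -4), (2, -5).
Area = 31

Shoelace formula: Area = (1/2) |Σ_i (x_i · y_{i+1} − x_{i+1} · y_i)| (indices mod n). Compute each cross term:
  (-1)(3) − (-1)(5) = 2
  (-1)(-2) − (-6)(3) = 20
  (-6)(-4) − (-1)(-2) = 22
  (-1)(-5) − (2)(-4) = 13
  (2)(5) − (-1)(-5) = 5
Sum = 62, so (signed) Area = 62/2 = 31, |Area| = 31.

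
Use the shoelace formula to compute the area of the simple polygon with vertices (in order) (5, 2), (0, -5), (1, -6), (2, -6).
Area = 10

Shoelace formula: Area = (1/2) |Σ_i (x_i · y_{i+1} − x_{i+1} · y_i)| (indices mod n). Compute each cross term:
  (5)(-5) − (0)(2) = -25
  (0)(-6) − (1)(-5) = 5
  (1)(-6) − (2)(-6) = 6
  (2)(2) − (5)(-6) = 34
Sum = 20, so (signed) Area = 20/2 = 10, |Area| = 10.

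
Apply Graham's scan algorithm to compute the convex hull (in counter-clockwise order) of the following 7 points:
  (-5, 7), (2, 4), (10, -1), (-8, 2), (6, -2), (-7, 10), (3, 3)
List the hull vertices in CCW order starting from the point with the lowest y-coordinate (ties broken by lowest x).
Hull (CCW) = [(6, -2), (10, -1), (-7, 10), (-8, 2)]

Graham scan procedure:
  1. Find the pivot p₀ = point with lowest y (tie → lowest x): (6, -2).
  2. Sort the remaining points by polar angle around p₀.
  3. Walk through sorted points, maintaining a stack; pop the top while the last three entries make a non-left turn (cross product ≤ 0).
  4. Final stack is the convex hull in CCW order: (6, -2), (10, -1), (-7, 10), (-8, 2).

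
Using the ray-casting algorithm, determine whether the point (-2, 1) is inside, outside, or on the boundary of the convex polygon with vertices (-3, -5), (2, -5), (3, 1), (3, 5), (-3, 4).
The point (-2, 1) lies strictly inside the polygon

Cast a horizontal ray to the right from the query point and count how many polygon edges it crosses (each edge strictly once or zero times, handled with the usual half-open convention). 
Parity of crossings → odd ⇒ inside.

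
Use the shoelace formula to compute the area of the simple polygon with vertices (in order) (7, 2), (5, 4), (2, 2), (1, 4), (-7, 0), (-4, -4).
Area = 51

Shoelace formula: Area = (1/2) |Σ_i (x_i · y_{i+1} − x_{i+1} · y_i)| (indices mod n). Compute each cross term:
  (7)(4) − (5)(2) = 18
  (5)(2) − (2)(4) = 2
  (2)(4) − (1)(2) = 6
  (1)(0) − (-7)(4) = 28
  (-7)(-4) − (-4)(0) = 28
  (-4)(2) − (7)(-4) = 20
Sum = 102, so (signed) Area = 102/2 = 51, |Area| = 51.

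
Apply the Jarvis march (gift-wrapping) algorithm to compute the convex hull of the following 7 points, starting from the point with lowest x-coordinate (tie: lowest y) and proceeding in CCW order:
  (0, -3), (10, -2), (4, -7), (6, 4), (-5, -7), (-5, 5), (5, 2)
Hull (CCW) = [(-5, -7), (4, -7), (10, -2), (6, 4), (-5, 5)]

Jarvis march: at each step, from the current hull vertex p, select the next vertex q as the point such that every other point lies strictly to the left of (or on) the directed line p → q. (Equivalently: for every other point r, the cross product (q − p) × (r − p) ≥ 0.)
Starting point (lowest x, tie lowest y): (-5, -7). Wrap until returning to start. Resulting hull: (-5, -7), (4, -7), (10, -2), (6, 4), (-5, 5).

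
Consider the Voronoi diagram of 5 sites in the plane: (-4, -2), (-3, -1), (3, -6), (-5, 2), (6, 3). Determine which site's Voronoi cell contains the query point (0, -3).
Nearest site = (-3, -1)

The Voronoi cell of site s contains exactly those query points closer to s than to any other site. Compute squared distances from q = (0, -3) to each site:
  (-3 − 0)² + (-1 − -3)² = 13
  (-4 − 0)² + (-2 − -3)² = 17
  (3 − 0)² + (-6 − -3)² = 18
  (-5 − 0)² + (2 − -3)² = 50
  (6 − 0)² + (3 − -3)² = 72
Minimum is attained by (-3, -1), so q lies in its Voronoi cell.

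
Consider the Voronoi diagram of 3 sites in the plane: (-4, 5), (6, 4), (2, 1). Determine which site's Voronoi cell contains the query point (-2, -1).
Nearest site = (2, 1)

The Voronoi cell of site s contains exactly those query points closer to s than to any other site. Compute squared distances from q = (-2, -1) to each site:
  (2 − -2)² + (1 − -1)² = 20
  (-4 − -2)² + (5 − -1)² = 40
  (6 − -2)² + (4 − -1)² = 89
Minimum is attained by (2, 1), so q lies in its Voronoi cell.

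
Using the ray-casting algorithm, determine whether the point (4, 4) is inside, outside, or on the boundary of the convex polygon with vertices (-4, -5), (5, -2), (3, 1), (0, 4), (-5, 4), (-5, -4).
The point (4, 4) lies strictly outside the polygon

Cast a horizontal ray to the right from the query point and count how many polygon edges it crosses (each edge strictly once or zero times, handled with the usual half-open convention). 
Parity of crossings → even ⇒ outside.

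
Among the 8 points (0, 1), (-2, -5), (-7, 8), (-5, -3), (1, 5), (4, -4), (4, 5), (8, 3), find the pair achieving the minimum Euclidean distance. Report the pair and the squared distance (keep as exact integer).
Pair = ((1, 5), (4, 5)); squared distance = 9

Compute all C(8, 2) = 28 pairwise squared distances (x_i − x_j)² + (y_i − y_j)². The minimum is 9, attained by the pair ((1, 5), (4, 5)).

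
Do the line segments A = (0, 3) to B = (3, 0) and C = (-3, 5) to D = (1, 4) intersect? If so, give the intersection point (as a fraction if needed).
No (intersection of containing lines falls outside at least one segment)

Parametrize and solve: t = -5/9, s = 1/3. At least one of these is outside [0, 1], so the segments do not intersect.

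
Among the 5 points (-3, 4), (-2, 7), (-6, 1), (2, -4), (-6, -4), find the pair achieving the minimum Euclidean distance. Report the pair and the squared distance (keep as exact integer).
Pair = ((-3, 4), (-2, 7)); squared distance = 10

Compute all C(5, 2) = 10 pairwise squared distances (x_i − x_j)² + (y_i − y_j)². The minimum is 10, attained by the pair ((-3, 4), (-2, 7)).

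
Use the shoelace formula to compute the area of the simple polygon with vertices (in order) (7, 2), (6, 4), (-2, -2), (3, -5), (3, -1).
Area = 53/2

Shoelace formula: Area = (1/2) |Σ_i (x_i · y_{i+1} − x_{i+1} · y_i)| (indices mod n). Compute each cross term:
  (7)(4) − (6)(2) = 16
  (6)(-2) − (-2)(4) = -4
  (-2)(-5) − (3)(-2) = 16
  (3)(-1) − (3)(-5) = 12
  (3)(2) − (7)(-1) = 13
Sum = 53, so (signed) Area = 53/2 = 53/2, |Area| = 53/2.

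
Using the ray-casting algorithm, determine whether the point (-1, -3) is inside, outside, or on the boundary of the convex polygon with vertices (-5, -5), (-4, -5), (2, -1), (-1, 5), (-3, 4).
The point (-1, -3) lies on the polygon boundary

Boundary check: the query satisfies the collinearity and bounding-box conditions for some polygon edge, so it lies exactly on the boundary.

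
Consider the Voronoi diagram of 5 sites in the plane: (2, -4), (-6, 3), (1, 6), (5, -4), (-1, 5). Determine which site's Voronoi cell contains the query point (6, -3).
Nearest site = (5, -4)

The Voronoi cell of site s contains exactly those query points closer to s than to any other site. Compute squared distances from q = (6, -3) to each site:
  (5 − 6)² + (-4 − -3)² = 2
  (2 − 6)² + (-4 − -3)² = 17
  (1 − 6)² + (6 − -3)² = 106
  (-1 − 6)² + (5 − -3)² = 113
  (-6 − 6)² + (3 − -3)² = 180
Minimum is attained by (5, -4), so q lies in its Voronoi cell.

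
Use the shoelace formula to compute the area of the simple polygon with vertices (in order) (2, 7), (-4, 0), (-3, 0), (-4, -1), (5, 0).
Area = 71/2

Shoelace formula: Area = (1/2) |Σ_i (x_i · y_{i+1} − x_{i+1} · y_i)| (indices mod n). Compute each cross term:
  (2)(0) − (-4)(7) = 28
  (-4)(0) − (-3)(0) = 0
  (-3)(-1) − (-4)(0) = 3
  (-4)(0) − (5)(-1) = 5
  (5)(7) − (2)(0) = 35
Sum = 71, so (signed) Area = 71/2 = 71/2, |Area| = 71/2.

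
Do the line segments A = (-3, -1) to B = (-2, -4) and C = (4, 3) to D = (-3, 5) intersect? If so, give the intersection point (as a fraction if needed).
No (intersection of containing lines falls outside at least one segment)

Parametrize and solve: t = -42/19, s = 25/19. At least one of these is outside [0, 1], so the segments do not intersect.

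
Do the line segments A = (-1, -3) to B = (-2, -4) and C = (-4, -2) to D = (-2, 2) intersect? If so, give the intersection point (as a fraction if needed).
No (intersection of containing lines falls outside at least one segment)

Parametrize and solve: t = 7, s = -2. At least one of these is outside [0, 1], so the segments do not intersect.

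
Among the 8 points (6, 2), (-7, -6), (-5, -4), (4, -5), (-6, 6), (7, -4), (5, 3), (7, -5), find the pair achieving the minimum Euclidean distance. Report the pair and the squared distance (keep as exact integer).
Pair = ((7, -4), (7, -5)); squared distance = 1

Compute all C(8, 2) = 28 pairwise squared distances (x_i − x_j)² + (y_i − y_j)². The minimum is 1, attained by the pair ((7, -4), (7, -5)).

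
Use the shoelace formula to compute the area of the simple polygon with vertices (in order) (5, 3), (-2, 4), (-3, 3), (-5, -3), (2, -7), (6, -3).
Area = 83

Shoelace formula: Area = (1/2) |Σ_i (x_i · y_{i+1} − x_{i+1} · y_i)| (indices mod n). Compute each cross term:
  (5)(4) − (-2)(3) = 26
  (-2)(3) − (-3)(4) = 6
  (-3)(-3) − (-5)(3) = 24
  (-5)(-7) − (2)(-3) = 41
  (2)(-3) − (6)(-7) = 36
  (6)(3) − (5)(-3) = 33
Sum = 166, so (signed) Area = 166/2 = 83, |Area| = 83.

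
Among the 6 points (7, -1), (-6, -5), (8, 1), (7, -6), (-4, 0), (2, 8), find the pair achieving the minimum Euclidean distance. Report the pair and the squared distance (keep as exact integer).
Pair = ((7, -1), (8, 1)); squared distance = 5

Compute all C(6, 2) = 15 pairwise squared distances (x_i − x_j)² + (y_i − y_j)². The minimum is 5, attained by the pair ((7, -1), (8, 1)).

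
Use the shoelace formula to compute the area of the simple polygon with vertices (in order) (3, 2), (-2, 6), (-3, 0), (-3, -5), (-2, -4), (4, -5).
Area = 53

Shoelace formula: Area = (1/2) |Σ_i (x_i · y_{i+1} − x_{i+1} · y_i)| (indices mod n). Compute each cross term:
  (3)(6) − (-2)(2) = 22
  (-2)(0) − (-3)(6) = 18
  (-3)(-5) − (-3)(0) = 15
  (-3)(-4) − (-2)(-5) = 2
  (-2)(-5) − (4)(-4) = 26
  (4)(2) − (3)(-5) = 23
Sum = 106, so (signed) Area = 106/2 = 53, |Area| = 53.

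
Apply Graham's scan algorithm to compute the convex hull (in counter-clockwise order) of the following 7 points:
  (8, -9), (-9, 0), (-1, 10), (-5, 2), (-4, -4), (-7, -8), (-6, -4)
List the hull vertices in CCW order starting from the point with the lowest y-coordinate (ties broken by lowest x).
Hull (CCW) = [(8, -9), (-1, 10), (-9, 0), (-7, -8)]

Graham scan procedure:
  1. Find the pivot p₀ = point with lowest y (tie → lowest x): (8, -9).
  2. Sort the remaining points by polar angle around p₀.
  3. Walk through sorted points, maintaining a stack; pop the top while the last three entries make a non-left turn (cross product ≤ 0).
  4. Final stack is the convex hull in CCW order: (8, -9), (-1, 10), (-9, 0), (-7, -8).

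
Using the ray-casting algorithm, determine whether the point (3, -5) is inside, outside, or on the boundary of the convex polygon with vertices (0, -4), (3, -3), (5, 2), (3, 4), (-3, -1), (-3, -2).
The point (3, -5) lies strictly outside the polygon

Cast a horizontal ray to the right from the query point and count how many polygon edges it crosses (each edge strictly once or zero times, handled with the usual half-open convention). 
Parity of crossings → even ⇒ outside.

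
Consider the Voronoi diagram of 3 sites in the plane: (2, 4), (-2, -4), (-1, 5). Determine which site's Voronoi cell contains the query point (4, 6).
Nearest site = (2, 4)

The Voronoi cell of site s contains exactly those query points closer to s than to any other site. Compute squared distances from q = (4, 6) to each site:
  (2 − 4)² + (4 − 6)² = 8
  (-1 − 4)² + (5 − 6)² = 26
  (-2 − 4)² + (-4 − 6)² = 136
Minimum is attained by (2, 4), so q lies in its Voronoi cell.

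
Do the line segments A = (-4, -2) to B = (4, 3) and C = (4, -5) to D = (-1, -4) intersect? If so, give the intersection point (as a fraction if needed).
No (intersection of containing lines falls outside at least one segment)

Parametrize and solve: t = -7/33, s = 64/33. At least one of these is outside [0, 1], so the segments do not intersect.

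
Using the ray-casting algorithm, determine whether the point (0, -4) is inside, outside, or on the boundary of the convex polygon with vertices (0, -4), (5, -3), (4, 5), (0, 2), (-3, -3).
The point (0, -4) lies on the polygon boundary

Boundary check: the query satisfies the collinearity and bounding-box conditions for some polygon edge, so it lies exactly on the boundary.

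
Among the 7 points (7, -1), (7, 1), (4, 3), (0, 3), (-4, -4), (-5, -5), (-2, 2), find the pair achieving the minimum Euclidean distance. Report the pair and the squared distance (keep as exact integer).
Pair = ((-4, -4), (-5, -5)); squared distance = 2

Compute all C(7, 2) = 21 pairwise squared distances (x_i − x_j)² + (y_i − y_j)². The minimum is 2, attained by the pair ((-4, -4), (-5, -5)).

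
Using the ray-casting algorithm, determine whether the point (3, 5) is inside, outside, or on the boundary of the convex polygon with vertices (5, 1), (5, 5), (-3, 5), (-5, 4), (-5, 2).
The point (3, 5) lies on the polygon boundary

Boundary check: the query satisfies the collinearity and bounding-box conditions for some polygon edge, so it lies exactly on the boundary.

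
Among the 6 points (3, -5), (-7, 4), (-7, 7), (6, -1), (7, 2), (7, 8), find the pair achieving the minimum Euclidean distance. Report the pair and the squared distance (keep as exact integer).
Pair = ((-7, 4), (-7, 7)); squared distance = 9

Compute all C(6, 2) = 15 pairwise squared distances (x_i − x_j)² + (y_i − y_j)². The minimum is 9, attained by the pair ((-7, 4), (-7, 7)).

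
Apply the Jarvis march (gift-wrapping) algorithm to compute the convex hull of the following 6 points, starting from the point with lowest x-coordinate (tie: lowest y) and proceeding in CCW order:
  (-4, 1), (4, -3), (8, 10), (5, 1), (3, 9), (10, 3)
Hull (CCW) = [(-4, 1), (4, -3), (10, 3), (8, 10), (3, 9)]

Jarvis march: at each step, from the current hull vertex p, select the next vertex q as the point such that every other point lies strictly to the left of (or on) the directed line p → q. (Equivalently: for every other point r, the cross product (q − p) × (r − p) ≥ 0.)
Starting point (lowest x, tie lowest y): (-4, 1). Wrap until returning to start. Resulting hull: (-4, 1), (4, -3), (10, 3), (8, 10), (3, 9).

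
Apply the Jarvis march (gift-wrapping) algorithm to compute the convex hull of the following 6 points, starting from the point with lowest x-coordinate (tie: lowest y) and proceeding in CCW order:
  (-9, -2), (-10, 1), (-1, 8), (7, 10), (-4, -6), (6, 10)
Hull (CCW) = [(-10, 1), (-9, -2), (-4, -6), (7, 10), (6, 10), (-1, 8)]

Jarvis march: at each step, from the current hull vertex p, select the next vertex q as the point such that every other point lies strictly to the left of (or on) the directed line p → q. (Equivalently: for every other point r, the cross product (q − p) × (r − p) ≥ 0.)
Starting point (lowest x, tie lowest y): (-10, 1). Wrap until returning to start. Resulting hull: (-10, 1), (-9, -2), (-4, -6), (7, 10), (6, 10), (-1, 8).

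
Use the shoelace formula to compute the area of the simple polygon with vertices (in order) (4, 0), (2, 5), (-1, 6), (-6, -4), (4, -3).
Area = 123/2

Shoelace formula: Area = (1/2) |Σ_i (x_i · y_{i+1} − x_{i+1} · y_i)| (indices mod n). Compute each cross term:
  (4)(5) − (2)(0) = 20
  (2)(6) − (-1)(5) = 17
  (-1)(-4) − (-6)(6) = 40
  (-6)(-3) − (4)(-4) = 34
  (4)(0) − (4)(-3) = 12
Sum = 123, so (signed) Area = 123/2 = 123/2, |Area| = 123/2.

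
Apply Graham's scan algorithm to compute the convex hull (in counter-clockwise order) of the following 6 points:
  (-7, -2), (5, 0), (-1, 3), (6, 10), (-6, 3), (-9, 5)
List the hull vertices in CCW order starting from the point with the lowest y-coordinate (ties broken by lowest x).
Hull (CCW) = [(-7, -2), (5, 0), (6, 10), (-9, 5)]

Graham scan procedure:
  1. Find the pivot p₀ = point with lowest y (tie → lowest x): (-7, -2).
  2. Sort the remaining points by polar angle around p₀.
  3. Walk through sorted points, maintaining a stack; pop the top while the last three entries make a non-left turn (cross product ≤ 0).
  4. Final stack is the convex hull in CCW order: (-7, -2), (5, 0), (6, 10), (-9, 5).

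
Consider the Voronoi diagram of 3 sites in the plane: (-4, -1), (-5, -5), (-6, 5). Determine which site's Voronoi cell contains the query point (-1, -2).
Nearest site = (-4, -1)

The Voronoi cell of site s contains exactly those query points closer to s than to any other site. Compute squared distances from q = (-1, -2) to each site:
  (-4 − -1)² + (-1 − -2)² = 10
  (-5 − -1)² + (-5 − -2)² = 25
  (-6 − -1)² + (5 − -2)² = 74
Minimum is attained by (-4, -1), so q lies in its Voronoi cell.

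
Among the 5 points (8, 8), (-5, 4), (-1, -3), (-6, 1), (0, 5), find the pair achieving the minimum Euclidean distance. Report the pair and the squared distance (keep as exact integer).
Pair = ((-5, 4), (-6, 1)); squared distance = 10

Compute all C(5, 2) = 10 pairwise squared distances (x_i − x_j)² + (y_i − y_j)². The minimum is 10, attained by the pair ((-5, 4), (-6, 1)).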